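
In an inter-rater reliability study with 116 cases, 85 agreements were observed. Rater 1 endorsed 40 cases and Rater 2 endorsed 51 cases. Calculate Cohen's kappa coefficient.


P_o = 85/116 = 0.732759
P_e = (40*51 + 76*65) / 13456 = 0.518728
kappa = (P_o - P_e) / (1 - P_e)
kappa = (0.732759 - 0.518728) / (1 - 0.518728)
kappa = 0.4447

0.4447


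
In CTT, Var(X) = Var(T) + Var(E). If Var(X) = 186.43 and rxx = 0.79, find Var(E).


var_true = rxx * var_obs = 0.79 * 186.43 = 147.2797
var_error = var_obs - var_true
var_error = 186.43 - 147.2797
var_error = 39.1503

39.1503


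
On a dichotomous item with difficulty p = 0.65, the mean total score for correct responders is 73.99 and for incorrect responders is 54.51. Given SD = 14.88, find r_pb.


q = 1 - p = 0.35
rpb = ((M1 - M0) / SD) * sqrt(p * q)
rpb = ((73.99 - 54.51) / 14.88) * sqrt(0.65 * 0.35)
rpb = 0.6244

0.6244


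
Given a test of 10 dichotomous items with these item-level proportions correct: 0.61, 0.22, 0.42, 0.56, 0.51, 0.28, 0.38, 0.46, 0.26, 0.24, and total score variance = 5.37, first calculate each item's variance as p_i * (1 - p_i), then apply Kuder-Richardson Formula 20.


For each item, compute p_i * q_i:
  Item 1: 0.61 * 0.39 = 0.2379
  Item 2: 0.22 * 0.78 = 0.1716
  Item 3: 0.42 * 0.58 = 0.2436
  Item 4: 0.56 * 0.44 = 0.2464
  Item 5: 0.51 * 0.49 = 0.2499
  Item 6: 0.28 * 0.72 = 0.2016
  Item 7: 0.38 * 0.62 = 0.2356
  Item 8: 0.46 * 0.54 = 0.2484
  Item 9: 0.26 * 0.74 = 0.1924
  Item 10: 0.24 * 0.76 = 0.1824
Sum(p_i * q_i) = 0.2379 + 0.1716 + 0.2436 + 0.2464 + 0.2499 + 0.2016 + 0.2356 + 0.2484 + 0.1924 + 0.1824 = 2.2098
KR-20 = (k/(k-1)) * (1 - Sum(p_i*q_i) / Var_total)
= (10/9) * (1 - 2.2098/5.37)
= 1.1111 * 0.5885
KR-20 = 0.6539

0.6539


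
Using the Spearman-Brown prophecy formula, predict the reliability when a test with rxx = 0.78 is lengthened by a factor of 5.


r_new = (n * rxx) / (1 + (n-1) * rxx)
r_new = (5 * 0.78) / (1 + 4 * 0.78)
r_new = 3.9 / 4.12
r_new = 0.9466

0.9466


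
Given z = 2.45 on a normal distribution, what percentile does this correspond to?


CDF(z) = 0.5 * (1 + erf(z/sqrt(2)))
erf(1.7324) = 0.9857
CDF = 0.9929
Percentile rank = 0.9929 * 100 = 99.29

99.29


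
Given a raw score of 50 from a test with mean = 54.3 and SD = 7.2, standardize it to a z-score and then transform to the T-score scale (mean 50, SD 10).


z = (X - mean) / SD = (50 - 54.3) / 7.2
z = -4.3 / 7.2
z = -0.5972
T-score = T = 50 + 10z
Carry z at full precision (z = -4.3 / 7.2) into the conversion:
T-score = 50 + 10 * (-4.3 / 7.2) = 50 + -43 / 7.2
T-score = 50 + -5.9722
T-score = 44.0278

44.0278


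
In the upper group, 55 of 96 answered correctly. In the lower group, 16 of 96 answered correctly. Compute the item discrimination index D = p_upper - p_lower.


p_upper = 55/96 = 0.5729
p_lower = 16/96 = 0.1667
D = 0.5729 - 0.1667 = 0.4062

0.4062


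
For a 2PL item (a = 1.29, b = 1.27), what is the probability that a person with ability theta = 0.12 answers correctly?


a*(theta - b) = 1.29 * (0.12 - 1.27) = -1.4835
exp(--1.4835) = 4.4083
P = 1 / (1 + 4.4083)
P = 0.1849

0.1849


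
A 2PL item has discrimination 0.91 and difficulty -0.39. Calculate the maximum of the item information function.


For 2PL, max info at theta = b = -0.39
I_max = a^2 / 4 = 0.91^2 / 4
= 0.8281 / 4
I_max = 0.207

0.207


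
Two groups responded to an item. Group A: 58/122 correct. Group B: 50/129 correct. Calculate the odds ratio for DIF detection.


Odds_A = 58/64 = 0.9062
Odds_B = 50/79 = 0.6329
OR = Odds_A / Odds_B = 0.9062 / 0.6329
Exactly, OR = (58 * 79) / (64 * 50) = 4582 / 3200
OR = 1.4319

1.4319


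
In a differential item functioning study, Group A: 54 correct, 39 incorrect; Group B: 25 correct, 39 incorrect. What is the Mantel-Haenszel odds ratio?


Odds_A = 54/39 = 1.3846
Odds_B = 25/39 = 0.641
OR = Odds_A / Odds_B = 1.3846 / 0.641
Exactly, OR = (54 * 39) / (39 * 25) = 2106 / 975
OR = 2.16

2.16


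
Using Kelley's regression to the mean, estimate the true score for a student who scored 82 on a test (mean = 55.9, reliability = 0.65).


T_est = rxx * X + (1 - rxx) * mean
T_est = 0.65 * 82 + 0.35 * 55.9
T_est = 53.3 + 19.565
T_est = 72.865

72.865


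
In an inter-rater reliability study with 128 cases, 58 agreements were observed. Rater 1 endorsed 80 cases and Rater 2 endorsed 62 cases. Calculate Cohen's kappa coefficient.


P_o = 58/128 = 0.453125
P_e = (80*62 + 48*66) / 16384 = 0.496094
kappa = (P_o - P_e) / (1 - P_e)
kappa = (0.453125 - 0.496094) / (1 - 0.496094)
kappa = -0.0853

-0.0853


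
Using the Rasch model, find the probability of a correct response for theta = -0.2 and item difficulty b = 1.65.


theta - b = -0.2 - 1.65 = -1.85
exp(-(theta - b)) = exp(1.85) = 6.3598
P = 1 / (1 + 6.3598)
P = 0.1359

0.1359


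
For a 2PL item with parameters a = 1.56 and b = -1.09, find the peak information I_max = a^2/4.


For 2PL, max info at theta = b = -1.09
I_max = a^2 / 4 = 1.56^2 / 4
= 2.4336 / 4
I_max = 0.6084

0.6084


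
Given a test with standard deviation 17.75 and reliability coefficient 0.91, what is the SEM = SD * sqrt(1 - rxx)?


SEM = SD * sqrt(1 - rxx)
SEM = 17.75 * sqrt(1 - 0.91)
SEM = 17.75 * sqrt(0.09) = 17.75 * 0.3
SEM = 5.325

5.325


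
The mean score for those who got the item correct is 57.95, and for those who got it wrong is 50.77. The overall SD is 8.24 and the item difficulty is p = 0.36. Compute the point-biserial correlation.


q = 1 - p = 0.64
rpb = ((M1 - M0) / SD) * sqrt(p * q)
rpb = ((57.95 - 50.77) / 8.24) * sqrt(0.36 * 0.64)
rpb = 0.4183

0.4183


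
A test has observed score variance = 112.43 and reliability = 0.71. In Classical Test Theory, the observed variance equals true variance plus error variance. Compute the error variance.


var_true = rxx * var_obs = 0.71 * 112.43 = 79.8253
var_error = var_obs - var_true
var_error = 112.43 - 79.8253
var_error = 32.6047

32.6047


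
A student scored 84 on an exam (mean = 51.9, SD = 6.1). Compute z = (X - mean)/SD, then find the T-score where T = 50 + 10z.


z = (X - mean) / SD = (84 - 51.9) / 6.1
z = 32.1 / 6.1
z = 5.2623
T-score = T = 50 + 10z
Carry z at full precision (z = 32.1 / 6.1) into the conversion:
T-score = 50 + 10 * (32.1 / 6.1) = 50 + 321 / 6.1
T-score = 50 + 52.623
T-score = 102.623

102.623


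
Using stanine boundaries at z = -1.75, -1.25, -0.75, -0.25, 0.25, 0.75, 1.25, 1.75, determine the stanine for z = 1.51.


Stanine boundaries: [-1.75, -1.25, -0.75, -0.25, 0.25, 0.75, 1.25, 1.75]
z = 1.51
Check each boundary:
  z >= -1.75 -> could be stanine 2
  z >= -1.25 -> could be stanine 3
  z >= -0.75 -> could be stanine 4
  z >= -0.25 -> could be stanine 5
  z >= 0.25 -> could be stanine 6
  z >= 0.75 -> could be stanine 7
  z >= 1.25 -> could be stanine 8
  z < 1.75
Highest qualifying boundary gives stanine = 8

8


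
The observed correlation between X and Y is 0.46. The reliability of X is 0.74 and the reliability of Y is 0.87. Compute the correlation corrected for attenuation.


r_corrected = rxy / sqrt(rxx * ryy)
= 0.46 / sqrt(0.74 * 0.87)
= 0.46 / sqrt(0.6438)
= 0.46 / 0.802371
r_corrected = 0.5733

0.5733


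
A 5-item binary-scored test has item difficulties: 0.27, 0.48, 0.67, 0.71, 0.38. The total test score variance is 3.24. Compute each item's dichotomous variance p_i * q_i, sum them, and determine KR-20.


For each item, compute p_i * q_i:
  Item 1: 0.27 * 0.73 = 0.1971
  Item 2: 0.48 * 0.52 = 0.2496
  Item 3: 0.67 * 0.33 = 0.2211
  Item 4: 0.71 * 0.29 = 0.2059
  Item 5: 0.38 * 0.62 = 0.2356
Sum(p_i * q_i) = 0.1971 + 0.2496 + 0.2211 + 0.2059 + 0.2356 = 1.1093
KR-20 = (k/(k-1)) * (1 - Sum(p_i*q_i) / Var_total)
= (5/4) * (1 - 1.1093/3.24)
= 1.25 * 0.6576
KR-20 = 0.822

0.822


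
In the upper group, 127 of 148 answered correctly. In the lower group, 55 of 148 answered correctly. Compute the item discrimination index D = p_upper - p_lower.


p_upper = 127/148 = 0.8581
p_lower = 55/148 = 0.3716
D = 0.8581 - 0.3716 = 0.4865

0.4865


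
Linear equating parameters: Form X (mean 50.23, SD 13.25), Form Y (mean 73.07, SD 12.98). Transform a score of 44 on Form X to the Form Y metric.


slope = SD_Y / SD_X = 12.98 / 13.25 ~ 0.9796
intercept = mean_Y - slope * mean_X = 73.07 - (12.98 / 13.25) * 50.23 ~ 23.8636
Y = slope * X + intercept. To avoid rounding drift from the rounded slope/intercept, evaluate the equivalent form Y = mean_Y + SD_Y * (X - mean_X) / SD_X at full precision:
Y = 73.07 + 12.98 * (44 - 50.23) / 13.25
Y = 73.07 - 12.98 * 6.23 / 13.25
Y = 73.07 - 80.8654 / 13.25
Y = 73.07 - 6.103
Y = 66.967

66.967


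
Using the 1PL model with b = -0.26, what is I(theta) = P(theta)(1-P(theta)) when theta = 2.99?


P = 1/(1+exp(-(2.99--0.26))) = 0.9627
I = P*(1-P) = 0.9627 * 0.0373
I = 0.0359

0.0359


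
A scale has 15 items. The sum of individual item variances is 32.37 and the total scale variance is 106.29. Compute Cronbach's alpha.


alpha = (k/(k-1)) * (1 - sum(si^2)/s_total^2)
= (15/14) * (1 - 32.37/106.29)
alpha = 0.7451

0.7451


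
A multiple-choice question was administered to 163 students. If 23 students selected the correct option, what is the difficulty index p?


Item difficulty p = number correct / total examinees
p = 23 / 163
p = 0.1411

0.1411


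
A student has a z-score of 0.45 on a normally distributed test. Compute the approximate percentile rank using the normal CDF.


CDF(z) = 0.5 * (1 + erf(z/sqrt(2)))
erf(0.3182) = 0.3473
CDF = 0.6736
Percentile rank = 0.6736 * 100 = 67.36

67.36


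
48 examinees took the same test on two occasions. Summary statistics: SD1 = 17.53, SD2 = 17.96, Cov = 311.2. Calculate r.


r = cov(X,Y) / (SD_X * SD_Y)
r = 311.2 / (17.53 * 17.96)
r = 311.2 / 314.8388
r = 0.9884

0.9884


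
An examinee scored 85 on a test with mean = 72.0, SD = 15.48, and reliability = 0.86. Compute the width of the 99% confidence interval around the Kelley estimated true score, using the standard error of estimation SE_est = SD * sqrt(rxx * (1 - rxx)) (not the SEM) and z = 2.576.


True score estimate = 0.86*85 + 0.14*72.0 = 83.18
SE_est = SD * sqrt(rxx * (1 - rxx)) = 15.48 * sqrt(0.86 * 0.14) = 15.48 * sqrt(0.1204) = 5.371359
CI = T_est +/- z * SE_est, so width = 2 * z * SE_est = 2 * 2.576 * 5.371359
Width = 27.6732

27.6732


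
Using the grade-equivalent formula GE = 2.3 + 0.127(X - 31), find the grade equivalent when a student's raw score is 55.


raw - median = 55 - 31 = 24
slope * diff = 0.127 * 24 = 3.048
GE = 2.3 + 3.048
GE = 5.348

5.348


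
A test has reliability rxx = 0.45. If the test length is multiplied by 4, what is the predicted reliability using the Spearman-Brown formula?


r_new = (n * rxx) / (1 + (n-1) * rxx)
r_new = (4 * 0.45) / (1 + 3 * 0.45)
r_new = 1.8 / 2.35
r_new = 0.766

0.766


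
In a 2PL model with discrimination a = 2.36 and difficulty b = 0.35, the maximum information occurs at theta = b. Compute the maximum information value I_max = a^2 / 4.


For 2PL, max info at theta = b = 0.35
I_max = a^2 / 4 = 2.36^2 / 4
= 5.5696 / 4
I_max = 1.3924

1.3924


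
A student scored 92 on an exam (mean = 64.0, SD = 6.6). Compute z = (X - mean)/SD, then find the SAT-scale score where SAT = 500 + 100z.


z = (X - mean) / SD = (92 - 64.0) / 6.6
z = 28.0 / 6.6
z = 4.2424
SAT-scale = SAT = 500 + 100z
Carry z at full precision (z = 28.0 / 6.6) into the conversion:
SAT-scale = 500 + 100 * (28.0 / 6.6) = 500 + 2800 / 6.6
SAT-scale = 500 + 424.2424
SAT-scale = 924.2424

924.2424


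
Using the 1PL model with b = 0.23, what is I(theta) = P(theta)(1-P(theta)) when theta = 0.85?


P = 1/(1+exp(-(0.85-0.23))) = 0.6502
I = P*(1-P) = 0.6502 * 0.3498
I = 0.2274

0.2274


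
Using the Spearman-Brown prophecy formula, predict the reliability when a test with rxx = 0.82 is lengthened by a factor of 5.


r_new = (n * rxx) / (1 + (n-1) * rxx)
r_new = (5 * 0.82) / (1 + 4 * 0.82)
r_new = 4.1 / 4.28
r_new = 0.9579

0.9579


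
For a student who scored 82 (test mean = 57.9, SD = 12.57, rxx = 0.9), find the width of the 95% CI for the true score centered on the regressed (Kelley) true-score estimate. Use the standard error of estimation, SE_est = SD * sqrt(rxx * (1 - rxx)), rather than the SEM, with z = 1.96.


True score estimate = 0.9*82 + 0.1*57.9 = 79.59
SE_est = SD * sqrt(rxx * (1 - rxx)) = 12.57 * sqrt(0.9 * 0.1) = 12.57 * sqrt(0.09) = 3.771
CI = T_est +/- z * SE_est, so width = 2 * z * SE_est = 2 * 1.96 * 3.771
Width = 14.7823

14.7823


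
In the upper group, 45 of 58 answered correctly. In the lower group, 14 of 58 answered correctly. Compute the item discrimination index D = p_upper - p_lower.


p_upper = 45/58 = 0.7759
p_lower = 14/58 = 0.2414
D = 0.7759 - 0.2414 = 0.5345

0.5345


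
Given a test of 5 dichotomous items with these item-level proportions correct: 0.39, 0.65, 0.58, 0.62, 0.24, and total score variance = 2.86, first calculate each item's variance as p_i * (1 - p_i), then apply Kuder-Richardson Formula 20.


For each item, compute p_i * q_i:
  Item 1: 0.39 * 0.61 = 0.2379
  Item 2: 0.65 * 0.35 = 0.2275
  Item 3: 0.58 * 0.42 = 0.2436
  Item 4: 0.62 * 0.38 = 0.2356
  Item 5: 0.24 * 0.76 = 0.1824
Sum(p_i * q_i) = 0.2379 + 0.2275 + 0.2436 + 0.2356 + 0.1824 = 1.127
KR-20 = (k/(k-1)) * (1 - Sum(p_i*q_i) / Var_total)
= (5/4) * (1 - 1.127/2.86)
= 1.25 * 0.6059
KR-20 = 0.7574

0.7574


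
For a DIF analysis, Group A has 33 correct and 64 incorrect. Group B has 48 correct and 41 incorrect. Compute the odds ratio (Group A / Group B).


Odds_A = 33/64 = 0.5156
Odds_B = 48/41 = 1.1707
OR = Odds_A / Odds_B = 0.5156 / 1.1707
Exactly, OR = (33 * 41) / (64 * 48) = 1353 / 3072
OR = 0.4404

0.4404


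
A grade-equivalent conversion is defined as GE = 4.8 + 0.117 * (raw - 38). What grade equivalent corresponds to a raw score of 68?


raw - median = 68 - 38 = 30
slope * diff = 0.117 * 30 = 3.51
GE = 4.8 + 3.51
GE = 8.31

8.31


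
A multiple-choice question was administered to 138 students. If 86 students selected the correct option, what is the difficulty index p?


Item difficulty p = number correct / total examinees
p = 86 / 138
p = 0.6232

0.6232


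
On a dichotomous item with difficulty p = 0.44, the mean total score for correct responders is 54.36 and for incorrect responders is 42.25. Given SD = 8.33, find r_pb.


q = 1 - p = 0.56
rpb = ((M1 - M0) / SD) * sqrt(p * q)
rpb = ((54.36 - 42.25) / 8.33) * sqrt(0.44 * 0.56)
rpb = 0.7216

0.7216


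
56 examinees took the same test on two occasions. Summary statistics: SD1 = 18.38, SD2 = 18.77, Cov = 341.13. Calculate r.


r = cov(X,Y) / (SD_X * SD_Y)
r = 341.13 / (18.38 * 18.77)
r = 341.13 / 344.9926
r = 0.9888

0.9888


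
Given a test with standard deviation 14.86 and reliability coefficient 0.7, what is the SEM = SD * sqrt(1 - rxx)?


SEM = SD * sqrt(1 - rxx)
SEM = 14.86 * sqrt(1 - 0.7)
SEM = 14.86 * sqrt(0.3) = 14.86 * 0.547723
SEM = 8.1392

8.1392


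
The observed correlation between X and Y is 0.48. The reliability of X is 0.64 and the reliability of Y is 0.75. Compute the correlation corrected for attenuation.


r_corrected = rxy / sqrt(rxx * ryy)
= 0.48 / sqrt(0.64 * 0.75)
= 0.48 / sqrt(0.48)
= 0.48 / 0.69282
r_corrected = 0.6928

0.6928


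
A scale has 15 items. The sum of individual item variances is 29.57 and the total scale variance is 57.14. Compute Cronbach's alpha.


alpha = (k/(k-1)) * (1 - sum(si^2)/s_total^2)
= (15/14) * (1 - 29.57/57.14)
alpha = 0.517

0.517


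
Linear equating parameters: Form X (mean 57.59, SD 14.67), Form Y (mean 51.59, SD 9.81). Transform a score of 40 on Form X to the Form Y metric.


slope = SD_Y / SD_X = 9.81 / 14.67 ~ 0.6687
intercept = mean_Y - slope * mean_X = 51.59 - (9.81 / 14.67) * 57.59 ~ 13.0789
Y = slope * X + intercept. To avoid rounding drift from the rounded slope/intercept, evaluate the equivalent form Y = mean_Y + SD_Y * (X - mean_X) / SD_X at full precision:
Y = 51.59 + 9.81 * (40 - 57.59) / 14.67
Y = 51.59 - 9.81 * 17.59 / 14.67
Y = 51.59 - 172.5579 / 14.67
Y = 51.59 - 11.7626
Y = 39.8274

39.8274


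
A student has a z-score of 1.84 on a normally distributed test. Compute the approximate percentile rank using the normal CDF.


CDF(z) = 0.5 * (1 + erf(z/sqrt(2)))
erf(1.3011) = 0.9342
CDF = 0.9671
Percentile rank = 0.9671 * 100 = 96.71

96.71


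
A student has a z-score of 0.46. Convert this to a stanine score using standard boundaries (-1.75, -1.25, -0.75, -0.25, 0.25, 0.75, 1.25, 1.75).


Stanine boundaries: [-1.75, -1.25, -0.75, -0.25, 0.25, 0.75, 1.25, 1.75]
z = 0.46
Check each boundary:
  z >= -1.75 -> could be stanine 2
  z >= -1.25 -> could be stanine 3
  z >= -0.75 -> could be stanine 4
  z >= -0.25 -> could be stanine 5
  z >= 0.25 -> could be stanine 6
  z < 0.75
  z < 1.25
  z < 1.75
Highest qualifying boundary gives stanine = 6

6


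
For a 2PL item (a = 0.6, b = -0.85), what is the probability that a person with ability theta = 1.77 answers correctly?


a*(theta - b) = 0.6 * (1.77 - -0.85) = 1.572
exp(-1.572) = 0.2076
P = 1 / (1 + 0.2076)
P = 0.8281

0.8281


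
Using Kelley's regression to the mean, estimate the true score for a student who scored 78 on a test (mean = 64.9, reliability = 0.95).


T_est = rxx * X + (1 - rxx) * mean
T_est = 0.95 * 78 + 0.05 * 64.9
T_est = 74.1 + 3.245
T_est = 77.345

77.345


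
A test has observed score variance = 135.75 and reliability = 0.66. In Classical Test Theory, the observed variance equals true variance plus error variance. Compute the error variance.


var_true = rxx * var_obs = 0.66 * 135.75 = 89.595
var_error = var_obs - var_true
var_error = 135.75 - 89.595
var_error = 46.155

46.155


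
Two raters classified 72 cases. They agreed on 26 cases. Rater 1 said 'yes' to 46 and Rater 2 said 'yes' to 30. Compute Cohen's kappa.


P_o = 26/72 = 0.361111
P_e = (46*30 + 26*42) / 5184 = 0.476852
kappa = (P_o - P_e) / (1 - P_e)
kappa = (0.361111 - 0.476852) / (1 - 0.476852)
kappa = -0.2212

-0.2212


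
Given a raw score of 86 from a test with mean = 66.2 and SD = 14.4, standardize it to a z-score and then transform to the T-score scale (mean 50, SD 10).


z = (X - mean) / SD = (86 - 66.2) / 14.4
z = 19.8 / 14.4
z = 1.375
T-score = T = 50 + 10z
Carry z at full precision (z = 19.8 / 14.4) into the conversion:
T-score = 50 + 10 * (19.8 / 14.4) = 50 + 198 / 14.4
T-score = 50 + 13.75
T-score = 63.75

63.75


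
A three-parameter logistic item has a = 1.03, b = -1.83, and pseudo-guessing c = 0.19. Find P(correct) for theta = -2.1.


logit = 1.03*(-2.1 - -1.83) = -0.2781
P* = 1/(1 + exp(--0.2781)) = 0.4309
P = 0.19 + (1 - 0.19) * 0.4309
P = 0.539

0.539


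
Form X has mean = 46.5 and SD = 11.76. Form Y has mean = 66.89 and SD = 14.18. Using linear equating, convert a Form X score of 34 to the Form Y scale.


slope = SD_Y / SD_X = 14.18 / 11.76 ~ 1.2058
intercept = mean_Y - slope * mean_X = 66.89 - (14.18 / 11.76) * 46.5 ~ 10.8211
Y = slope * X + intercept. To avoid rounding drift from the rounded slope/intercept, evaluate the equivalent form Y = mean_Y + SD_Y * (X - mean_X) / SD_X at full precision:
Y = 66.89 + 14.18 * (34 - 46.5) / 11.76
Y = 66.89 - 14.18 * 12.5 / 11.76
Y = 66.89 - 177.25 / 11.76
Y = 66.89 - 15.0723
Y = 51.8177

51.8177


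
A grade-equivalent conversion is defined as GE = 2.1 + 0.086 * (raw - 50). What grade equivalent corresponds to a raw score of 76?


raw - median = 76 - 50 = 26
slope * diff = 0.086 * 26 = 2.236
GE = 2.1 + 2.236
GE = 4.336

4.336


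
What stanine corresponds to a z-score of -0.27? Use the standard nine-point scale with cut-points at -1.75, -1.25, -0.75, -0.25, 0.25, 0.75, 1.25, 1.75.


Stanine boundaries: [-1.75, -1.25, -0.75, -0.25, 0.25, 0.75, 1.25, 1.75]
z = -0.27
Check each boundary:
  z >= -1.75 -> could be stanine 2
  z >= -1.25 -> could be stanine 3
  z >= -0.75 -> could be stanine 4
  z < -0.25
  z < 0.25
  z < 0.75
  z < 1.25
  z < 1.75
Highest qualifying boundary gives stanine = 4

4


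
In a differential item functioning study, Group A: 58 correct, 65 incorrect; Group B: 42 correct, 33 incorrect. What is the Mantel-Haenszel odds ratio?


Odds_A = 58/65 = 0.8923
Odds_B = 42/33 = 1.2727
OR = Odds_A / Odds_B = 0.8923 / 1.2727
Exactly, OR = (58 * 33) / (65 * 42) = 1914 / 2730
OR = 0.7011

0.7011


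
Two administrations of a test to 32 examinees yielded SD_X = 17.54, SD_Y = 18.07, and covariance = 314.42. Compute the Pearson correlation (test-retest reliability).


r = cov(X,Y) / (SD_X * SD_Y)
r = 314.42 / (17.54 * 18.07)
r = 314.42 / 316.9478
r = 0.992

0.992


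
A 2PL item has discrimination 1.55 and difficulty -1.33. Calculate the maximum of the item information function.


For 2PL, max info at theta = b = -1.33
I_max = a^2 / 4 = 1.55^2 / 4
= 2.4025 / 4
I_max = 0.6006

0.6006


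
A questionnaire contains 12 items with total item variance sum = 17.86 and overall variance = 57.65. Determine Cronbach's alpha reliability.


alpha = (k/(k-1)) * (1 - sum(si^2)/s_total^2)
= (12/11) * (1 - 17.86/57.65)
alpha = 0.7529

0.7529


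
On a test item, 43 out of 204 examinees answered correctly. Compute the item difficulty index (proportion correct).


Item difficulty p = number correct / total examinees
p = 43 / 204
p = 0.2108

0.2108


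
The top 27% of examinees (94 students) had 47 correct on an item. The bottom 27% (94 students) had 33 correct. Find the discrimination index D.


p_upper = 47/94 = 0.5
p_lower = 33/94 = 0.3511
D = 0.5 - 0.3511 = 0.1489

0.1489


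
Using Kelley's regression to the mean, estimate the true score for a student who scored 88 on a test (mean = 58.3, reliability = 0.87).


T_est = rxx * X + (1 - rxx) * mean
T_est = 0.87 * 88 + 0.13 * 58.3
T_est = 76.56 + 7.579
T_est = 84.139

84.139


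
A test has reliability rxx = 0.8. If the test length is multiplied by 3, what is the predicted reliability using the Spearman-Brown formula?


r_new = (n * rxx) / (1 + (n-1) * rxx)
r_new = (3 * 0.8) / (1 + 2 * 0.8)
r_new = 2.4 / 2.6
r_new = 0.9231

0.9231


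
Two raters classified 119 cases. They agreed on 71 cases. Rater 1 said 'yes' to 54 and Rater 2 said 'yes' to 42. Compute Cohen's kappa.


P_o = 71/119 = 0.596639
P_e = (54*42 + 65*77) / 14161 = 0.513594
kappa = (P_o - P_e) / (1 - P_e)
kappa = (0.596639 - 0.513594) / (1 - 0.513594)
kappa = 0.1707

0.1707


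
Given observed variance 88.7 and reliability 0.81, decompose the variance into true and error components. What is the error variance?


var_true = rxx * var_obs = 0.81 * 88.7 = 71.847
var_error = var_obs - var_true
var_error = 88.7 - 71.847
var_error = 16.853

16.853


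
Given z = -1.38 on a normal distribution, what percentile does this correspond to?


CDF(z) = 0.5 * (1 + erf(z/sqrt(2)))
erf(-0.9758) = -0.8324
CDF = 0.0838
Percentile rank = 0.0838 * 100 = 8.38

8.38


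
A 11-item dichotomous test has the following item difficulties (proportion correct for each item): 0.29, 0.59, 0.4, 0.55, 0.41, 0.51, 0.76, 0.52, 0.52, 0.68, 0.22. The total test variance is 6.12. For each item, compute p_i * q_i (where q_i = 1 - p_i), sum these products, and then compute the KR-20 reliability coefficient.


For each item, compute p_i * q_i:
  Item 1: 0.29 * 0.71 = 0.2059
  Item 2: 0.59 * 0.41 = 0.2419
  Item 3: 0.4 * 0.6 = 0.24
  Item 4: 0.55 * 0.45 = 0.2475
  Item 5: 0.41 * 0.59 = 0.2419
  Item 6: 0.51 * 0.49 = 0.2499
  Item 7: 0.76 * 0.24 = 0.1824
  Item 8: 0.52 * 0.48 = 0.2496
  Item 9: 0.52 * 0.48 = 0.2496
  Item 10: 0.68 * 0.32 = 0.2176
  Item 11: 0.22 * 0.78 = 0.1716
Sum(p_i * q_i) = 0.2059 + 0.2419 + 0.24 + 0.2475 + 0.2419 + 0.2499 + 0.1824 + 0.2496 + 0.2496 + 0.2176 + 0.1716 = 2.4979
KR-20 = (k/(k-1)) * (1 - Sum(p_i*q_i) / Var_total)
= (11/10) * (1 - 2.4979/6.12)
= 1.1 * 0.5918
KR-20 = 0.651

0.651


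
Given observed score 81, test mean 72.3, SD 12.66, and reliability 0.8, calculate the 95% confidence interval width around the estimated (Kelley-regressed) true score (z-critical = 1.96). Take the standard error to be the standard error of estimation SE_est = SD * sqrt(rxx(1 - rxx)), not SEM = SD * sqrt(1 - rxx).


True score estimate = 0.8*81 + 0.2*72.3 = 79.26
SE_est = SD * sqrt(rxx * (1 - rxx)) = 12.66 * sqrt(0.8 * 0.2) = 12.66 * sqrt(0.16) = 5.064
CI = T_est +/- z * SE_est, so width = 2 * z * SE_est = 2 * 1.96 * 5.064
Width = 19.8509

19.8509


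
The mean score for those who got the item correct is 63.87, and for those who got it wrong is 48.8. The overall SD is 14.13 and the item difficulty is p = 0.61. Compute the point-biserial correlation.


q = 1 - p = 0.39
rpb = ((M1 - M0) / SD) * sqrt(p * q)
rpb = ((63.87 - 48.8) / 14.13) * sqrt(0.61 * 0.39)
rpb = 0.5202

0.5202


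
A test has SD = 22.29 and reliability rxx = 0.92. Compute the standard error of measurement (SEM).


SEM = SD * sqrt(1 - rxx)
SEM = 22.29 * sqrt(1 - 0.92)
SEM = 22.29 * sqrt(0.08) = 22.29 * 0.282843
SEM = 6.3046

6.3046


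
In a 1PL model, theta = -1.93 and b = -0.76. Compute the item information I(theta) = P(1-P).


P = 1/(1+exp(-(-1.93--0.76))) = 0.2369
I = P*(1-P) = 0.2369 * 0.7631
I = 0.1808

0.1808


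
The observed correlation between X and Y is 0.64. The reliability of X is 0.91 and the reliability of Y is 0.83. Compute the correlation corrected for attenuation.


r_corrected = rxy / sqrt(rxx * ryy)
= 0.64 / sqrt(0.91 * 0.83)
= 0.64 / sqrt(0.7553)
= 0.64 / 0.86908
r_corrected = 0.7364

0.7364


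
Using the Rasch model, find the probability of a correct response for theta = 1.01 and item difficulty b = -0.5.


theta - b = 1.01 - -0.5 = 1.51
exp(-(theta - b)) = exp(-1.51) = 0.2209
P = 1 / (1 + 0.2209)
P = 0.8191

0.8191


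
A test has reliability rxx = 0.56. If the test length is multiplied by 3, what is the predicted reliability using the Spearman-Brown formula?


r_new = (n * rxx) / (1 + (n-1) * rxx)
r_new = (3 * 0.56) / (1 + 2 * 0.56)
r_new = 1.68 / 2.12
r_new = 0.7925

0.7925


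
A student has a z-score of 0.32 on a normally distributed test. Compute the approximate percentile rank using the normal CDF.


CDF(z) = 0.5 * (1 + erf(z/sqrt(2)))
erf(0.2263) = 0.251
CDF = 0.6255
Percentile rank = 0.6255 * 100 = 62.55

62.55


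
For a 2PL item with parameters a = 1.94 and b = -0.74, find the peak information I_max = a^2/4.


For 2PL, max info at theta = b = -0.74
I_max = a^2 / 4 = 1.94^2 / 4
= 3.7636 / 4
I_max = 0.9409

0.9409


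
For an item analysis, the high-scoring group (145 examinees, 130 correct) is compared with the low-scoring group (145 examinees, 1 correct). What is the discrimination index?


p_upper = 130/145 = 0.8966
p_lower = 1/145 = 0.0069
D = 0.8966 - 0.0069 = 0.8897

0.8897


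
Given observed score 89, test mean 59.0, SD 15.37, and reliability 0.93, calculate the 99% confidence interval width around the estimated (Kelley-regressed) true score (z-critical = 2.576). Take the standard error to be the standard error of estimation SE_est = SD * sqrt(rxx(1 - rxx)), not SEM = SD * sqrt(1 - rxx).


True score estimate = 0.93*89 + 0.07*59.0 = 86.9
SE_est = SD * sqrt(rxx * (1 - rxx)) = 15.37 * sqrt(0.93 * 0.07) = 15.37 * sqrt(0.0651) = 3.92161
CI = T_est +/- z * SE_est, so width = 2 * z * SE_est = 2 * 2.576 * 3.92161
Width = 20.2041

20.2041


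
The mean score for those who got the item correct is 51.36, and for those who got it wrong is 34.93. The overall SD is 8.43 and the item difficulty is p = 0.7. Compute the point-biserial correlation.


q = 1 - p = 0.3
rpb = ((M1 - M0) / SD) * sqrt(p * q)
rpb = ((51.36 - 34.93) / 8.43) * sqrt(0.7 * 0.3)
rpb = 0.8931

0.8931


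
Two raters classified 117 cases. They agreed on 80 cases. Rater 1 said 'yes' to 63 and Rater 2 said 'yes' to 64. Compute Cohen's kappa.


P_o = 80/117 = 0.683761
P_e = (63*64 + 54*53) / 13689 = 0.503616
kappa = (P_o - P_e) / (1 - P_e)
kappa = (0.683761 - 0.503616) / (1 - 0.503616)
kappa = 0.3629

0.3629


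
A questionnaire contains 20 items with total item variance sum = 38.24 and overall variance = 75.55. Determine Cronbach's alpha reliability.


alpha = (k/(k-1)) * (1 - sum(si^2)/s_total^2)
= (20/19) * (1 - 38.24/75.55)
alpha = 0.5198

0.5198


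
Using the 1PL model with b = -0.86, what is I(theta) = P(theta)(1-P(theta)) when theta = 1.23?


P = 1/(1+exp(-(1.23--0.86))) = 0.8899
I = P*(1-P) = 0.8899 * 0.1101
I = 0.098

0.098


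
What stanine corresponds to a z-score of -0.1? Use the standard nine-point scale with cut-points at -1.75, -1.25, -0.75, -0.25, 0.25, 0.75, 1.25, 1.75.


Stanine boundaries: [-1.75, -1.25, -0.75, -0.25, 0.25, 0.75, 1.25, 1.75]
z = -0.1
Check each boundary:
  z >= -1.75 -> could be stanine 2
  z >= -1.25 -> could be stanine 3
  z >= -0.75 -> could be stanine 4
  z >= -0.25 -> could be stanine 5
  z < 0.25
  z < 0.75
  z < 1.25
  z < 1.75
Highest qualifying boundary gives stanine = 5

5


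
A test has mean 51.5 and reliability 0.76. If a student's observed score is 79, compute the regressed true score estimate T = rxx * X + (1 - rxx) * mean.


T_est = rxx * X + (1 - rxx) * mean
T_est = 0.76 * 79 + 0.24 * 51.5
T_est = 60.04 + 12.36
T_est = 72.4

72.4


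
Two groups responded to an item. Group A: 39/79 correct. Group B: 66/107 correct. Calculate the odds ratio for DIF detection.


Odds_A = 39/40 = 0.975
Odds_B = 66/41 = 1.6098
OR = Odds_A / Odds_B = 0.975 / 1.6098
Exactly, OR = (39 * 41) / (40 * 66) = 1599 / 2640
OR = 0.6057

0.6057


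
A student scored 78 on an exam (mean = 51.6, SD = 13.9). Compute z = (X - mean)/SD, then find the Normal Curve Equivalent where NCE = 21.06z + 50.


z = (X - mean) / SD = (78 - 51.6) / 13.9
z = 26.4 / 13.9
z = 1.8993
NCE = NCE = 21.06z + 50
Carry z at full precision (z = 26.4 / 13.9) into the conversion:
NCE = 21.06 * (26.4 / 13.9) + 50 = 555.984 / 13.9 + 50
NCE = 39.9988 + 50
NCE = 89.9988

89.9988


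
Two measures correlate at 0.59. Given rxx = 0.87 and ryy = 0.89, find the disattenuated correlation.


r_corrected = rxy / sqrt(rxx * ryy)
= 0.59 / sqrt(0.87 * 0.89)
= 0.59 / sqrt(0.7743)
= 0.59 / 0.879943
r_corrected = 0.6705

0.6705


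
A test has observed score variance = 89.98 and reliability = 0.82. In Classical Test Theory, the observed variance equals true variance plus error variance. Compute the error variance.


var_true = rxx * var_obs = 0.82 * 89.98 = 73.7836
var_error = var_obs - var_true
var_error = 89.98 - 73.7836
var_error = 16.1964

16.1964


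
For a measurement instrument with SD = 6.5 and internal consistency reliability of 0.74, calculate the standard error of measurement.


SEM = SD * sqrt(1 - rxx)
SEM = 6.5 * sqrt(1 - 0.74)
SEM = 6.5 * sqrt(0.26) = 6.5 * 0.509902
SEM = 3.3144

3.3144


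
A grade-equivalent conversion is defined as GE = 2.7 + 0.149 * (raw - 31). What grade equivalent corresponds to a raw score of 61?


raw - median = 61 - 31 = 30
slope * diff = 0.149 * 30 = 4.47
GE = 2.7 + 4.47
GE = 7.17

7.17


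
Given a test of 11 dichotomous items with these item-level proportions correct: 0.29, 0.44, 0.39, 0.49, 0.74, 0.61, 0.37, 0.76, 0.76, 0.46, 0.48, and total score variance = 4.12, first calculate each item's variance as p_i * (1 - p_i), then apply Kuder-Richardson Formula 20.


For each item, compute p_i * q_i:
  Item 1: 0.29 * 0.71 = 0.2059
  Item 2: 0.44 * 0.56 = 0.2464
  Item 3: 0.39 * 0.61 = 0.2379
  Item 4: 0.49 * 0.51 = 0.2499
  Item 5: 0.74 * 0.26 = 0.1924
  Item 6: 0.61 * 0.39 = 0.2379
  Item 7: 0.37 * 0.63 = 0.2331
  Item 8: 0.76 * 0.24 = 0.1824
  Item 9: 0.76 * 0.24 = 0.1824
  Item 10: 0.46 * 0.54 = 0.2484
  Item 11: 0.48 * 0.52 = 0.2496
Sum(p_i * q_i) = 0.2059 + 0.2464 + 0.2379 + 0.2499 + 0.1924 + 0.2379 + 0.2331 + 0.1824 + 0.1824 + 0.2484 + 0.2496 = 2.4663
KR-20 = (k/(k-1)) * (1 - Sum(p_i*q_i) / Var_total)
= (11/10) * (1 - 2.4663/4.12)
= 1.1 * 0.4014
KR-20 = 0.4415

0.4415


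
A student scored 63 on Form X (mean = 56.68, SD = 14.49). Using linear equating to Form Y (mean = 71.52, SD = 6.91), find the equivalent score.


slope = SD_Y / SD_X = 6.91 / 14.49 ~ 0.4769
intercept = mean_Y - slope * mean_X = 71.52 - (6.91 / 14.49) * 56.68 ~ 44.4904
Y = slope * X + intercept. To avoid rounding drift from the rounded slope/intercept, evaluate the equivalent form Y = mean_Y + SD_Y * (X - mean_X) / SD_X at full precision:
Y = 71.52 + 6.91 * (63 - 56.68) / 14.49
Y = 71.52 + 6.91 * 6.32 / 14.49
Y = 71.52 + 43.6712 / 14.49
Y = 71.52 + 3.0139
Y = 74.5339

74.5339


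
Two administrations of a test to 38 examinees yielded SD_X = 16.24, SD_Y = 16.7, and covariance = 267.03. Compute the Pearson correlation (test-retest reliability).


r = cov(X,Y) / (SD_X * SD_Y)
r = 267.03 / (16.24 * 16.7)
r = 267.03 / 271.208
r = 0.9846

0.9846


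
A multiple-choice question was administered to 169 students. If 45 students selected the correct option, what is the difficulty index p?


Item difficulty p = number correct / total examinees
p = 45 / 169
p = 0.2663

0.2663


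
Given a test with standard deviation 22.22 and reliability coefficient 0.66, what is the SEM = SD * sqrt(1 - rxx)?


SEM = SD * sqrt(1 - rxx)
SEM = 22.22 * sqrt(1 - 0.66)
SEM = 22.22 * sqrt(0.34) = 22.22 * 0.583095
SEM = 12.9564

12.9564


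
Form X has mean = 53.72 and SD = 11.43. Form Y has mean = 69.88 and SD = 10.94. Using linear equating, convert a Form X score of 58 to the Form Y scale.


slope = SD_Y / SD_X = 10.94 / 11.43 ~ 0.9571
intercept = mean_Y - slope * mean_X = 69.88 - (10.94 / 11.43) * 53.72 ~ 18.463
Y = slope * X + intercept. To avoid rounding drift from the rounded slope/intercept, evaluate the equivalent form Y = mean_Y + SD_Y * (X - mean_X) / SD_X at full precision:
Y = 69.88 + 10.94 * (58 - 53.72) / 11.43
Y = 69.88 + 10.94 * 4.28 / 11.43
Y = 69.88 + 46.8232 / 11.43
Y = 69.88 + 4.0965
Y = 73.9765

73.9765


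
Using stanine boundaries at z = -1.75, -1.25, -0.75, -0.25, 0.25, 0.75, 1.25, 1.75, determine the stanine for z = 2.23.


Stanine boundaries: [-1.75, -1.25, -0.75, -0.25, 0.25, 0.75, 1.25, 1.75]
z = 2.23
Check each boundary:
  z >= -1.75 -> could be stanine 2
  z >= -1.25 -> could be stanine 3
  z >= -0.75 -> could be stanine 4
  z >= -0.25 -> could be stanine 5
  z >= 0.25 -> could be stanine 6
  z >= 0.75 -> could be stanine 7
  z >= 1.25 -> could be stanine 8
  z >= 1.75 -> could be stanine 9
Highest qualifying boundary gives stanine = 9

9


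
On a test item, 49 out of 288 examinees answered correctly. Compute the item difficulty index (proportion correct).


Item difficulty p = number correct / total examinees
p = 49 / 288
p = 0.1701

0.1701


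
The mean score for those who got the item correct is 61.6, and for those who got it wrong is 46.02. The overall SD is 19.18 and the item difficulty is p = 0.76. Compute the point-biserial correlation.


q = 1 - p = 0.24
rpb = ((M1 - M0) / SD) * sqrt(p * q)
rpb = ((61.6 - 46.02) / 19.18) * sqrt(0.76 * 0.24)
rpb = 0.3469

0.3469


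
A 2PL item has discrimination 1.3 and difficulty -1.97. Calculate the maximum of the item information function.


For 2PL, max info at theta = b = -1.97
I_max = a^2 / 4 = 1.3^2 / 4
= 1.69 / 4
I_max = 0.4225

0.4225


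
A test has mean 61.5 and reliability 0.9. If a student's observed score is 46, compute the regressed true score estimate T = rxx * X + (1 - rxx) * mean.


T_est = rxx * X + (1 - rxx) * mean
T_est = 0.9 * 46 + 0.1 * 61.5
T_est = 41.4 + 6.15
T_est = 47.55

47.55


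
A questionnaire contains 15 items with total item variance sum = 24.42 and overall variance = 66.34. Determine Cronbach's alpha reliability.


alpha = (k/(k-1)) * (1 - sum(si^2)/s_total^2)
= (15/14) * (1 - 24.42/66.34)
alpha = 0.677

0.677


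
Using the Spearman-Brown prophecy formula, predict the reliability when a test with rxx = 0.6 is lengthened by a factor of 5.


r_new = (n * rxx) / (1 + (n-1) * rxx)
r_new = (5 * 0.6) / (1 + 4 * 0.6)
r_new = 3.0 / 3.4
r_new = 0.8824

0.8824


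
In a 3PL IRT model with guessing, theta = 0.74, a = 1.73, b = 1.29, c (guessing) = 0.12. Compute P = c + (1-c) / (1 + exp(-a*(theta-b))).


logit = 1.73*(0.74 - 1.29) = -0.9515
P* = 1/(1 + exp(--0.9515)) = 0.2786
P = 0.12 + (1 - 0.12) * 0.2786
P = 0.3652

0.3652


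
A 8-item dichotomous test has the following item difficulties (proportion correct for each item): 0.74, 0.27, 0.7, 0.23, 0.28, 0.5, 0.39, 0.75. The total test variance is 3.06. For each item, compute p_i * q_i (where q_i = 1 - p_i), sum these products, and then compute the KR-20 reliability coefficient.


For each item, compute p_i * q_i:
  Item 1: 0.74 * 0.26 = 0.1924
  Item 2: 0.27 * 0.73 = 0.1971
  Item 3: 0.7 * 0.3 = 0.21
  Item 4: 0.23 * 0.77 = 0.1771
  Item 5: 0.28 * 0.72 = 0.2016
  Item 6: 0.5 * 0.5 = 0.25
  Item 7: 0.39 * 0.61 = 0.2379
  Item 8: 0.75 * 0.25 = 0.1875
Sum(p_i * q_i) = 0.1924 + 0.1971 + 0.21 + 0.1771 + 0.2016 + 0.25 + 0.2379 + 0.1875 = 1.6536
KR-20 = (k/(k-1)) * (1 - Sum(p_i*q_i) / Var_total)
= (8/7) * (1 - 1.6536/3.06)
= 1.1429 * 0.4596
KR-20 = 0.5253

0.5253


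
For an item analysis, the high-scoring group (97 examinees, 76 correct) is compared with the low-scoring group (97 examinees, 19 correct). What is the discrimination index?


p_upper = 76/97 = 0.7835
p_lower = 19/97 = 0.1959
D = 0.7835 - 0.1959 = 0.5876

0.5876


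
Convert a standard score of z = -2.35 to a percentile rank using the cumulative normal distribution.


CDF(z) = 0.5 * (1 + erf(z/sqrt(2)))
erf(-1.6617) = -0.9812
CDF = 0.0094
Percentile rank = 0.0094 * 100 = 0.94

0.94


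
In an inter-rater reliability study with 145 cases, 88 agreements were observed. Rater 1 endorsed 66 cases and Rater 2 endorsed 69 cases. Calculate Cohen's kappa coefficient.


P_o = 88/145 = 0.606897
P_e = (66*69 + 79*76) / 21025 = 0.502164
kappa = (P_o - P_e) / (1 - P_e)
kappa = (0.606897 - 0.502164) / (1 - 0.502164)
kappa = 0.2104

0.2104


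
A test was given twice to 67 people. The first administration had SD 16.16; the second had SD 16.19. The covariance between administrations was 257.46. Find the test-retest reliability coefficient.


r = cov(X,Y) / (SD_X * SD_Y)
r = 257.46 / (16.16 * 16.19)
r = 257.46 / 261.6304
r = 0.9841

0.9841


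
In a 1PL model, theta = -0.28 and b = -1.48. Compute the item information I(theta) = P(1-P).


P = 1/(1+exp(-(-0.28--1.48))) = 0.7685
I = P*(1-P) = 0.7685 * 0.2315
I = 0.1779

0.1779


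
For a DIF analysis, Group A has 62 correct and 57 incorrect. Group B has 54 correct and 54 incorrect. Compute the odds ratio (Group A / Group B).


Odds_A = 62/57 = 1.0877
Odds_B = 54/54 = 1.0
OR = Odds_A / Odds_B = 1.0877 / 1.0
Exactly, OR = (62 * 54) / (57 * 54) = 3348 / 3078
OR = 1.0877

1.0877


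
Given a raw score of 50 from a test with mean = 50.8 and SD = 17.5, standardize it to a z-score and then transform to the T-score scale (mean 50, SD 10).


z = (X - mean) / SD = (50 - 50.8) / 17.5
z = -0.8 / 17.5
z = -0.0457
T-score = T = 50 + 10z
Carry z at full precision (z = -0.8 / 17.5) into the conversion:
T-score = 50 + 10 * (-0.8 / 17.5) = 50 + -8 / 17.5
T-score = 50 + -0.4571
T-score = 49.5429

49.5429


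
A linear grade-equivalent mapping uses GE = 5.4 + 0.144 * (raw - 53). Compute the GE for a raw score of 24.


raw - median = 24 - 53 = -29
slope * diff = 0.144 * -29 = -4.176
GE = 5.4 + -4.176
GE = 1.224

1.224


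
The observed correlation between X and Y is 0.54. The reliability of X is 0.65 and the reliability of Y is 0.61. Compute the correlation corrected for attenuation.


r_corrected = rxy / sqrt(rxx * ryy)
= 0.54 / sqrt(0.65 * 0.61)
= 0.54 / sqrt(0.3965)
= 0.54 / 0.629682
r_corrected = 0.8576

0.8576


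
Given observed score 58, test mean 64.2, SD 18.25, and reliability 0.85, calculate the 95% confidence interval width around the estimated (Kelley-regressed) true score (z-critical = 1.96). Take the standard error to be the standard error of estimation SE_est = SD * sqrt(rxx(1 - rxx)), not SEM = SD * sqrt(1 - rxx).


True score estimate = 0.85*58 + 0.15*64.2 = 58.93
SE_est = SD * sqrt(rxx * (1 - rxx)) = 18.25 * sqrt(0.85 * 0.15) = 18.25 * sqrt(0.1275) = 6.516553
CI = T_est +/- z * SE_est, so width = 2 * z * SE_est = 2 * 1.96 * 6.516553
Width = 25.5449

25.5449
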